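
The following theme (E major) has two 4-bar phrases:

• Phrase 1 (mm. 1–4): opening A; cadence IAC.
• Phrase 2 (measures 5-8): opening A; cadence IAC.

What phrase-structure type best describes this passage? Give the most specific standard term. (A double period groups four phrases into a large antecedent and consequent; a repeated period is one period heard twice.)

Both phrases have the same opening (A) and the same cadence (imperfect authentic cadence): the second is a restatement, not a consequent, so this is a repeated phrase rather than a period.

repeated phrase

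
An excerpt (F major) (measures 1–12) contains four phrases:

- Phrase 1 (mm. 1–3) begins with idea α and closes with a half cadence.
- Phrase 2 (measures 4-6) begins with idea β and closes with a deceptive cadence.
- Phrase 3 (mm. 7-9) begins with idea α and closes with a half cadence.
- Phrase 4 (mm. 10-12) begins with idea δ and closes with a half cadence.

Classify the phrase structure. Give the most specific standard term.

phrase group

Phrase 4 ends with a half cadence, no stronger than phrase 2's deceptive cadence, so the four phrases do not form a double period; nor do phrases 3–4 duplicate 1–2, so it is not a repeated period. With no phrase reaching a conclusive cadence, the passage is a phrase group.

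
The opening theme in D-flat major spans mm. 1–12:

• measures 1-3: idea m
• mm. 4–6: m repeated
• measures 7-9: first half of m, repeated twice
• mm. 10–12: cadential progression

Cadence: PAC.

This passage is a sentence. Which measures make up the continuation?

After the presentation (mm. 1–6), the continuation covers the fragmentation through the cadence: measures 7–12.

measures 7–12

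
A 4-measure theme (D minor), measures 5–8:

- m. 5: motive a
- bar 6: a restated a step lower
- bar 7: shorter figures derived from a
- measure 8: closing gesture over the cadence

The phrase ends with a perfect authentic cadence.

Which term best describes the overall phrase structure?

Basic idea (bar 5) + its repetition (measure 6) form the presentation; fragmentation and cadence (bars 7-8) form the continuation — the 4-bar whole is a sentence.

sentence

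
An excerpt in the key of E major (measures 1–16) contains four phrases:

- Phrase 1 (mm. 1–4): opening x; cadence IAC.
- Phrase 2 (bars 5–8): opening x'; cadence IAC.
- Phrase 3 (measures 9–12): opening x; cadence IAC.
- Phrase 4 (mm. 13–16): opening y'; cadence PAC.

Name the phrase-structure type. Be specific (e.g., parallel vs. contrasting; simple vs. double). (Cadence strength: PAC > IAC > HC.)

parallel double period

Four phrases in two halves: the first half (mm. 1–8) ends with an imperfect authentic cadence, the second (mm. 9–16) with a perfect authentic cadence — a large antecedent–consequent pair, i.e. a double period.
Phrase 3 begins with the same material as phrase 1, making it parallel.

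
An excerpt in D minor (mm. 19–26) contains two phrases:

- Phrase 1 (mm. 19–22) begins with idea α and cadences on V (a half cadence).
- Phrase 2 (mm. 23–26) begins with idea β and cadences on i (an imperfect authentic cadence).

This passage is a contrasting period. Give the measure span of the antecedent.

measures 19–22

The antecedent is the phrase ending with the weaker cadence (half cadence, phrase 1) and the consequent the one ending more conclusively (imperfect authentic cadence, phrase 2); the antecedent is bars 19-22.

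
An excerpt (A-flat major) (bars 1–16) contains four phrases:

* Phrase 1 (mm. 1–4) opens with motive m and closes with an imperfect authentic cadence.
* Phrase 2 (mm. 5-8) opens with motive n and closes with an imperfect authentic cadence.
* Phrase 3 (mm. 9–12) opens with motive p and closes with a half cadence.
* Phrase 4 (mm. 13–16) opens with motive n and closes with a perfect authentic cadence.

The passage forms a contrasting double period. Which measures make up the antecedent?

In a double period the first pair of phrases (ending imperfect authentic cadence) is the large antecedent and the second pair (ending perfect authentic cadence) is the large consequent; the antecedent is measures 1–8.

measures 1–8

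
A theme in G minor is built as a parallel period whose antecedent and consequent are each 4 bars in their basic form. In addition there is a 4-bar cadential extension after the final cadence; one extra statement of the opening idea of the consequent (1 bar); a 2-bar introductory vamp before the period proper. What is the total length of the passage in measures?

Basic parallel period: 4 + 4 = 8 bars.
8 (basic form) + 4 (cadential extension) + 1 (extra statement) + 2 (introduction) = 15.

15 measures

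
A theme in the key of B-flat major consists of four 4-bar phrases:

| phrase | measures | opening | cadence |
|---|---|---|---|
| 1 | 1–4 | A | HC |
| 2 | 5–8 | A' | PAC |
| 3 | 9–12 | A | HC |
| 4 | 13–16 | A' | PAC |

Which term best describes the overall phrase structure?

The cadence pattern HC–PAC–HC–PAC is weak–strong twice, and phrases 3–4 restate phrases 1–2: a period heard twice, not a double period (which would end weakly at phrase 2).

repeated period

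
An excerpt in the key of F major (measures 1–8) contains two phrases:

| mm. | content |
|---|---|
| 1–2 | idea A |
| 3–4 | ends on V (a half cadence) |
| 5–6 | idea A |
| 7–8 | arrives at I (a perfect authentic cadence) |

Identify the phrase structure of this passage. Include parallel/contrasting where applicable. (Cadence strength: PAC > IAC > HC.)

Phrase 1 ends with a half cadence (weaker) and phrase 2 with a perfect authentic cadence (stronger): antecedent + consequent = a period.
The two phrases open with the same material (A / A), so the period is parallel.

parallel period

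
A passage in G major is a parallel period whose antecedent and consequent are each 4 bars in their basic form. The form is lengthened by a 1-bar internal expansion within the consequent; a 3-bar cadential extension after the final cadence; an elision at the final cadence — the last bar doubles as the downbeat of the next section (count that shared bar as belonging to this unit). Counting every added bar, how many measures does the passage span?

Basic parallel period: 4 + 4 = 8 bars.
8 (basic form) + 1 (internal expansion) + 3 (cadential extension) = 12.
The elision shares a bar with the next section but does not change this unit's count.

12 measures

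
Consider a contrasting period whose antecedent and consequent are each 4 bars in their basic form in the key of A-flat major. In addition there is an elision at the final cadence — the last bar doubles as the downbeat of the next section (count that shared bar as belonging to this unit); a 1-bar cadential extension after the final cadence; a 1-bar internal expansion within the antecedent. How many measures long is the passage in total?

Basic contrasting period: 4 + 4 = 8 bars.
8 (basic form) + 1 (cadential extension) + 1 (internal expansion) = 10.
The elision shares a bar with the next section but does not change this unit's count.

10 measures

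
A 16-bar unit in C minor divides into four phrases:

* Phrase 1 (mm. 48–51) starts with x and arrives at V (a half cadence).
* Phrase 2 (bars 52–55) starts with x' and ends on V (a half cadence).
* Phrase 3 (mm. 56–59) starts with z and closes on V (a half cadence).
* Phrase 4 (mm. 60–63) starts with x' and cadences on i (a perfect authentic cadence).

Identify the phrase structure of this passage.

Four phrases in two halves: the first half (bars 48-55) ends with a half cadence, the second (measures 56–63) with a perfect authentic cadence — a large antecedent–consequent pair, i.e. a double period.
Phrase 3 begins with different material from phrase 1, making it contrasting.

contrasting double period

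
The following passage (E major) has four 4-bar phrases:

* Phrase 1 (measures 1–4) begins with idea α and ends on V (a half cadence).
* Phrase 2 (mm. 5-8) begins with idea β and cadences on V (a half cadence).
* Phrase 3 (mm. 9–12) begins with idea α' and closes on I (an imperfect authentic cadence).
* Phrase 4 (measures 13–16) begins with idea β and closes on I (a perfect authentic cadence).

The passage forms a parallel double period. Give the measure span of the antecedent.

In a double period the four phrases pair into a large antecedent (phrases 1–2, ending half cadence) and a large consequent (phrases 3–4, ending perfect authentic cadence). The antecedent spans mm. 1–8.

measures 1–8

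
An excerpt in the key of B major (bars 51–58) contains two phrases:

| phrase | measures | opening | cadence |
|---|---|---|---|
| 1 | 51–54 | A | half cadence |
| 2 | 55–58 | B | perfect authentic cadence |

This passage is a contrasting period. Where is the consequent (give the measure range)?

The antecedent is the phrase ending with the weaker cadence (half cadence, phrase 1) and the consequent the one ending more conclusively (perfect authentic cadence, phrase 2); the consequent is mm. 55-58.

measures 55–58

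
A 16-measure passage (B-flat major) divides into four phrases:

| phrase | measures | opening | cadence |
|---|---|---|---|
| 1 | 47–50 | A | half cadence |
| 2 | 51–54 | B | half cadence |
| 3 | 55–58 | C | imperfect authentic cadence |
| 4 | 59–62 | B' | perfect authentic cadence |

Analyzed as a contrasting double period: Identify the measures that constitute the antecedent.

In a double period the four phrases pair into a large antecedent (phrases 1–2, ending half cadence) and a large consequent (phrases 3–4, ending perfect authentic cadence). The antecedent spans mm. 47–54.

measures 47–54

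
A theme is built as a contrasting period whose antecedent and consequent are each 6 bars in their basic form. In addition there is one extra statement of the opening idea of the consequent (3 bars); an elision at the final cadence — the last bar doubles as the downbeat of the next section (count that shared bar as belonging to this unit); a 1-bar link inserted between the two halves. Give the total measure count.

16 measures

Basic contrasting period: 6 + 6 = 12 bars.
12 (basic form) + 3 (extra statement) + 1 (link) = 16.
The elision shares a bar with the next section but does not change this unit's count.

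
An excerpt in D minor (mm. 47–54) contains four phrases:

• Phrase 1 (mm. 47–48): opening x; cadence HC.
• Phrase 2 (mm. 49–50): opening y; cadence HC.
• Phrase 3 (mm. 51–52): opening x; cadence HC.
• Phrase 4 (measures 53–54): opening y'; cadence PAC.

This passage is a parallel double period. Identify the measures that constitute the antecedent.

In a double period the four phrases pair into a large antecedent (phrases 1–2, ending half cadence) and a large consequent (phrases 3–4, ending perfect authentic cadence). The antecedent spans measures 47–50.

measures 47–50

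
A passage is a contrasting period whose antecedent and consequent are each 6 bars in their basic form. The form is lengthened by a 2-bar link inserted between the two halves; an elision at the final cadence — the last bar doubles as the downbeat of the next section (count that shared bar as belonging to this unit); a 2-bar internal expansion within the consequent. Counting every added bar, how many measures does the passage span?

16 measures

Basic contrasting period: 6 + 6 = 12 bars.
12 (basic form) + 2 (link) + 2 (internal expansion) = 16.
The elision shares a bar with the next section but does not change this unit's count.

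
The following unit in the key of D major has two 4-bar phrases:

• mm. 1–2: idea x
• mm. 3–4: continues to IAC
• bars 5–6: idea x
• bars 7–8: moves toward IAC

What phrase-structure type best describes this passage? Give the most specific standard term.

repeated phrase

Both phrases have the same opening (x) and the same cadence (imperfect authentic cadence): the second is a restatement, not a consequent, so this is a repeated phrase rather than a period.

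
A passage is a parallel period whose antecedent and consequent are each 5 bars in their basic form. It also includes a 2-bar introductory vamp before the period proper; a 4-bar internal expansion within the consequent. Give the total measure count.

16 measures

Basic parallel period: 5 + 5 = 10 bars.
10 (basic form) + 2 (introduction) + 4 (internal expansion) = 16.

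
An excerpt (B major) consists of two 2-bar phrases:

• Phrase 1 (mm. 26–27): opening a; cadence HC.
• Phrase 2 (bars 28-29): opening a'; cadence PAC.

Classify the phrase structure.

parallel period

Phrase 1 ends with a half cadence (weaker) and phrase 2 with a perfect authentic cadence (stronger): antecedent + consequent = a period.
The two phrases open with the same material (a / a'), so the period is parallel.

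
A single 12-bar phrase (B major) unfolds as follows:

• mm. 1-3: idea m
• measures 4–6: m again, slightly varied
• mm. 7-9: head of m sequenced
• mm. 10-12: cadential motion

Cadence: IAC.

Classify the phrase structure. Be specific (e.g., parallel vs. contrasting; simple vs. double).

Basic idea (mm. 1-3) + its repetition (bars 4-6) form the presentation; fragmentation and cadence (mm. 7–12) form the continuation — the 12-bar whole is a sentence.

sentence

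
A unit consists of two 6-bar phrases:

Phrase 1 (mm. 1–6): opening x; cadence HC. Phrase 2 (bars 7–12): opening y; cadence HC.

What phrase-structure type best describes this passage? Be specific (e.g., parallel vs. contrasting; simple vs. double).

The second phrase closes with a half cadence, which is not stronger than the first phrase's half cadence; without a weak→strong cadential pair there is no antecedent–consequent relationship, so this is a phrase group rather than a period.

phrase group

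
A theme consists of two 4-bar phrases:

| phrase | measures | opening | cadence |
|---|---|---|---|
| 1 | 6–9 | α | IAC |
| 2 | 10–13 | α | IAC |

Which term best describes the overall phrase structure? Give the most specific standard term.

Both phrases have the same opening (α) and the same cadence (imperfect authentic cadence): the second is a restatement, not a consequent, so this is a repeated phrase rather than a period.

repeated phrase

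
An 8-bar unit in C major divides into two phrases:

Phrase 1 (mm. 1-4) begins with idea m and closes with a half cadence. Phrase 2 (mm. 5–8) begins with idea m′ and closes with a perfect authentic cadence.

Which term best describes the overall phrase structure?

Phrase 1 ends with a half cadence (weaker) and phrase 2 with a perfect authentic cadence (stronger): antecedent + consequent = a period.
The two phrases open with the same material (m / m′), so the period is parallel.

parallel period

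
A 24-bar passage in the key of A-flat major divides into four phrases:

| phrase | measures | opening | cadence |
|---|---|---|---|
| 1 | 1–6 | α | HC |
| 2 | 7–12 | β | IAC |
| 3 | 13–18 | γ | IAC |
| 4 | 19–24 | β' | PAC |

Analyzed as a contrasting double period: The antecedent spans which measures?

In a double period the four phrases pair into a large antecedent (phrases 1–2, ending imperfect authentic cadence) and a large consequent (phrases 3–4, ending perfect authentic cadence). The antecedent spans mm. 1–12.

measures 1–12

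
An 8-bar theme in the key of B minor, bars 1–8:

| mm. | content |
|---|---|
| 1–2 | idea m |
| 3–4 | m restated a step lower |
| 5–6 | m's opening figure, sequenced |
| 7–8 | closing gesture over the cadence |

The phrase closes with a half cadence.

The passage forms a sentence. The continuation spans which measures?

After the presentation (mm. 1-4), the continuation covers the fragmentation through the cadence: mm. 5–8.

measures 5–8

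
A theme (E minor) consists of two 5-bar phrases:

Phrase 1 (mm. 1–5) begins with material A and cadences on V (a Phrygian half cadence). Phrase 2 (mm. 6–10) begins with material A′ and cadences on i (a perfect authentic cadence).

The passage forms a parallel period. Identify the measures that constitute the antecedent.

The antecedent is the phrase ending with the weaker cadence (Phrygian half cadence, phrase 1) and the consequent the one ending more conclusively (perfect authentic cadence, phrase 2); the antecedent is mm. 1–5.

measures 1–5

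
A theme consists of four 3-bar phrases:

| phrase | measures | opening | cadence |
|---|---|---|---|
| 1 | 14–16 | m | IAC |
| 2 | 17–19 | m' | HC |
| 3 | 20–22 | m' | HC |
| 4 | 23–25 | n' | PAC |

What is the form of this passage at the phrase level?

parallel double period

Four phrases in two halves: the first half (mm. 14–19) ends with a half cadence, the second (mm. 20–25) with a perfect authentic cadence — a large antecedent–consequent pair, i.e. a double period.
Phrase 3 begins with the same material as phrase 1, making it parallel.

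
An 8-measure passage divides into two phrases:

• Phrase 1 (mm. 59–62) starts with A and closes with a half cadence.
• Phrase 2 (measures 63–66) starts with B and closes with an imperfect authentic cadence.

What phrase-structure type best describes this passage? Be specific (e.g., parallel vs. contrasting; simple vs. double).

contrasting period

Phrase 1 ends with a half cadence (weaker) and phrase 2 with an imperfect authentic cadence (stronger): antecedent + consequent = a period.
The two phrases open with different material (A / B), so the period is contrasting.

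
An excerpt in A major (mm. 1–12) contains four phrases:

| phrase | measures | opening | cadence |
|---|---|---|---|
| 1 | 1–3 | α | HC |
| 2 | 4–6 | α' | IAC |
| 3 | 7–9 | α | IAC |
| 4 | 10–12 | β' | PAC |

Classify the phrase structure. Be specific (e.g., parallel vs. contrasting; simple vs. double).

parallel double period

Four phrases in two halves: the first half (measures 1–6) ends with an imperfect authentic cadence, the second (mm. 7–12) with a perfect authentic cadence — a large antecedent–consequent pair, i.e. a double period.
Phrase 3 begins with the same material as phrase 1, making it parallel.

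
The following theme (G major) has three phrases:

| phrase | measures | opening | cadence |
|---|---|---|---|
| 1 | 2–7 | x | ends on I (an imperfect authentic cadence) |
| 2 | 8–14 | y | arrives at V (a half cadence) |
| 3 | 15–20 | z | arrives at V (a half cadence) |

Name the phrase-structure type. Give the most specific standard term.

The final phrase closes with a half cadence, which is not stronger than the preceding half cadence; the 3 phrases lack an overall antecedent–consequent design and so form a phrase group.

phrase group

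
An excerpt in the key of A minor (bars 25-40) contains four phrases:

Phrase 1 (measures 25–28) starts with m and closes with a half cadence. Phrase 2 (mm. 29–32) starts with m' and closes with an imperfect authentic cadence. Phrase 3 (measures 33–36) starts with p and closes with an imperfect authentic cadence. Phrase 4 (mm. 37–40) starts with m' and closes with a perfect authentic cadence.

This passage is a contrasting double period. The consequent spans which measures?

In a double period the four phrases pair into a large antecedent (phrases 1–2, ending imperfect authentic cadence) and a large consequent (phrases 3–4, ending perfect authentic cadence). The consequent spans bars 33-40.

measures 33–40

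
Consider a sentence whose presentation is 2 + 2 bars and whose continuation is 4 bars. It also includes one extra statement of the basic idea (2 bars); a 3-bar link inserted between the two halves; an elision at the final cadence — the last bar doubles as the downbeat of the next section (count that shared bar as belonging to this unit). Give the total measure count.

13 measures

Basic sentence: 2 + 2 + 4 = 8 bars.
8 (basic form) + 2 (extra statement) + 3 (link) = 13.
The elision shares a bar with the next section but does not change this unit's count.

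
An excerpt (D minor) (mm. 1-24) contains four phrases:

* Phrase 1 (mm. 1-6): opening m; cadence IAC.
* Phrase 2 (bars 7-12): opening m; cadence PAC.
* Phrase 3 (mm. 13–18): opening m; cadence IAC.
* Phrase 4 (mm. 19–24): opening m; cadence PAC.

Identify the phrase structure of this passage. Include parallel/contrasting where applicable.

The cadence pattern IAC–PAC–IAC–PAC is weak–strong twice, and phrases 3–4 restate phrases 1–2: a period heard twice, not a double period (which would end weakly at phrase 2).

repeated period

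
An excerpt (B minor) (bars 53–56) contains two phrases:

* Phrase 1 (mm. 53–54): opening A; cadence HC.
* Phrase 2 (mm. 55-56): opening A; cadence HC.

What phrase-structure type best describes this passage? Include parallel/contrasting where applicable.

Both phrases have the same opening (A) and the same cadence (half cadence): the second is a restatement, not a consequent, so this is a repeated phrase rather than a period.

repeated phrase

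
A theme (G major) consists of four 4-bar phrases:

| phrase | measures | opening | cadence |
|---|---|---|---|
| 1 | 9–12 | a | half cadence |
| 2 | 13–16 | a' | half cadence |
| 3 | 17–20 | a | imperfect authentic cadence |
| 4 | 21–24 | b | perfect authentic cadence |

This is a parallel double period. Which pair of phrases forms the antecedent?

phrases 1 and 2

In a double period the first pair of phrases (ending half cadence) is the large antecedent and the second pair (ending perfect authentic cadence) is the large consequent; the antecedent is phrases 1 and 2.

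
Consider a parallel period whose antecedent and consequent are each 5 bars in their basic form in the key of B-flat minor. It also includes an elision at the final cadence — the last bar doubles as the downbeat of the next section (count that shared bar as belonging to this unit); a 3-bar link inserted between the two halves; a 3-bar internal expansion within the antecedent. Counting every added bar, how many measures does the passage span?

16 measures

Basic parallel period: 5 + 5 = 10 bars.
10 (basic form) + 3 (link) + 3 (internal expansion) = 16.
The elision shares a bar with the next section but does not change this unit's count.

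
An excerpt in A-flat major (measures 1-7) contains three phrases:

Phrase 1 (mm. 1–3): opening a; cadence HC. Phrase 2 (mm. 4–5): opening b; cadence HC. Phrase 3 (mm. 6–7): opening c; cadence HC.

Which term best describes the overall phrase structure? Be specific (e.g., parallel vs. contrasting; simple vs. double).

The final phrase closes with a half cadence, which is not stronger than the preceding half cadence; the 3 phrases lack an overall antecedent–consequent design and so form a phrase group.

phrase group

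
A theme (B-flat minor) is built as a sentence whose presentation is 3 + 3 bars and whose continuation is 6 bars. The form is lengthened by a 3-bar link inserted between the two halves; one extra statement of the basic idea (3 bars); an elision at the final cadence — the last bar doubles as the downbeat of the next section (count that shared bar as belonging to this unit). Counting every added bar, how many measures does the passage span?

18 measures

Basic sentence: 3 + 3 + 6 = 12 bars.
12 (basic form) + 3 (link) + 3 (extra statement) = 18.
The elision shares a bar with the next section but does not change this unit's count.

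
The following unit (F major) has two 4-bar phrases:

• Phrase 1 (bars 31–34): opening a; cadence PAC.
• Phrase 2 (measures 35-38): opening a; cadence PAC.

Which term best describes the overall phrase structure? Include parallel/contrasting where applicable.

Both phrases have the same opening (a) and the same cadence (perfect authentic cadence): the second is a restatement, not a consequent, so this is a repeated phrase rather than a period.

repeated phrase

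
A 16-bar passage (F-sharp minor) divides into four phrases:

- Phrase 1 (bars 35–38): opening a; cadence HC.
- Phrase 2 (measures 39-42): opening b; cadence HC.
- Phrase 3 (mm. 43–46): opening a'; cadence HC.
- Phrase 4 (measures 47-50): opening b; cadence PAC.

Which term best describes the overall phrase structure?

Four phrases in two halves: the first half (bars 35–42) ends with a half cadence, the second (mm. 43-50) with a perfect authentic cadence — a large antecedent–consequent pair, i.e. a double period.
Phrase 3 begins with the same material as phrase 1, making it parallel.

parallel double period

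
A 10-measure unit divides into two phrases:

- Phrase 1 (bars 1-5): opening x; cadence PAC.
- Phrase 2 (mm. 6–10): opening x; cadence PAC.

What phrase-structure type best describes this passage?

repeated phrase

Both phrases have the same opening (x) and the same cadence (perfect authentic cadence): the second is a restatement, not a consequent, so this is a repeated phrase rather than a period.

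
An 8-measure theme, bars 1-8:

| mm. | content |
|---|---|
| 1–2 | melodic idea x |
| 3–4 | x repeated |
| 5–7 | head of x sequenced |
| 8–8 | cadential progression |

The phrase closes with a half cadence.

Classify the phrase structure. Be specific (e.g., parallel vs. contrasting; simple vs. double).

sentence

Basic idea (mm. 1–2) + its repetition (mm. 3–4) form the presentation; fragmentation and cadence (mm. 5–8) form the continuation — the 8-bar whole is a sentence.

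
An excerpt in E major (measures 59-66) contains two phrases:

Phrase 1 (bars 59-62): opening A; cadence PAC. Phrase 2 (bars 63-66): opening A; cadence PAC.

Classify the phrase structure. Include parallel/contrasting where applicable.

Both phrases have the same opening (A) and the same cadence (perfect authentic cadence): the second is a restatement, not a consequent, so this is a repeated phrase rather than a period.

repeated phrase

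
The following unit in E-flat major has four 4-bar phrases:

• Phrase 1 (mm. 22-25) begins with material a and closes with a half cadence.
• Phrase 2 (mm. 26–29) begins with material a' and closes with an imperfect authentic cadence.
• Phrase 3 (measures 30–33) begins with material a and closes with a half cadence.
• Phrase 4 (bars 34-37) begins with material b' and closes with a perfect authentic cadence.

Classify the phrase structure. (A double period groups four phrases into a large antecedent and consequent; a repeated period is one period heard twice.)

Four phrases in two halves: the first half (bars 22–29) ends with an imperfect authentic cadence, the second (mm. 30–37) with a perfect authentic cadence — a large antecedent–consequent pair, i.e. a double period.
Phrase 3 begins with the same material as phrase 1, making it parallel.

parallel double period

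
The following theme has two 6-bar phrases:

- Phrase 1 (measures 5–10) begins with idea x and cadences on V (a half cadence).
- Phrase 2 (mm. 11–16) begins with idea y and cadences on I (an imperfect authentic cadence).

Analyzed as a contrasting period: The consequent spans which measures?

measures 11–16

The antecedent is the phrase ending with the weaker cadence (half cadence, phrase 1) and the consequent the one ending more conclusively (imperfect authentic cadence, phrase 2); the consequent is mm. 11–16.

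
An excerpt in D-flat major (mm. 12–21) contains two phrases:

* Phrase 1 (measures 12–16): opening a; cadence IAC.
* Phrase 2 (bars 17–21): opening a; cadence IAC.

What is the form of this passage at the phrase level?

repeated phrase

Both phrases have the same opening (a) and the same cadence (imperfect authentic cadence): the second is a restatement, not a consequent, so this is a repeated phrase rather than a period.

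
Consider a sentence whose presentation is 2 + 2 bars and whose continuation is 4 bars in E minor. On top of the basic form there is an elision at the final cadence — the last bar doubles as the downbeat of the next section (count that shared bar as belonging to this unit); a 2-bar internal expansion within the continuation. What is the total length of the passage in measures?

10 measures

Basic sentence: 2 + 2 + 4 = 8 bars.
8 (basic form) + 2 (internal expansion) = 10.
The elision shares a bar with the next section but does not change this unit's count.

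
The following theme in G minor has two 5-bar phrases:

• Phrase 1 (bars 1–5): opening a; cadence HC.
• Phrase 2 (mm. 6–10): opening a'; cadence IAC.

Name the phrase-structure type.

parallel period

Phrase 1 ends with a half cadence (weaker) and phrase 2 with an imperfect authentic cadence (stronger): antecedent + consequent = a period.
The two phrases open with the same material (a / a'), so the period is parallel.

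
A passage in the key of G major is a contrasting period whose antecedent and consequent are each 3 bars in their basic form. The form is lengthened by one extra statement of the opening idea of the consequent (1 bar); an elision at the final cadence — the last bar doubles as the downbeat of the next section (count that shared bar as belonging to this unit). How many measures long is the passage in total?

7 measures

Basic contrasting period: 3 + 3 = 6 bars.
6 (basic form) + 1 (extra statement) = 7.
The elision shares a bar with the next section but does not change this unit's count.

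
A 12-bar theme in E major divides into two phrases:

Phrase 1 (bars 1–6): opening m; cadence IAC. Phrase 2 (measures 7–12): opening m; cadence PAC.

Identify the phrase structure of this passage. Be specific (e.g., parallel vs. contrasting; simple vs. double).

Phrase 1 ends with an imperfect authentic cadence (weaker) and phrase 2 with a perfect authentic cadence (stronger): antecedent + consequent = a period.
The two phrases open with the same material (m / m), so the period is parallel.

parallel period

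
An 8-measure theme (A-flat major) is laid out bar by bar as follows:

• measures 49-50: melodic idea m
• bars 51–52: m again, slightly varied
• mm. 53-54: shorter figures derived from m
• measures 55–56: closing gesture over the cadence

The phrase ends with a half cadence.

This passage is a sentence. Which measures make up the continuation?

After the presentation (measures 49–52), the continuation covers the fragmentation through the cadence: measures 53–56.

measures 53–56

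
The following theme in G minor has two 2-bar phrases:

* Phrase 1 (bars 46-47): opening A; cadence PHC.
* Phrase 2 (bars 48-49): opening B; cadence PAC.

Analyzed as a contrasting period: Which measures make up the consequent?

The antecedent is the phrase ending with the weaker cadence (Phrygian half cadence, phrase 1) and the consequent the one ending more conclusively (perfect authentic cadence, phrase 2); the consequent is bars 48-49.

measures 48–49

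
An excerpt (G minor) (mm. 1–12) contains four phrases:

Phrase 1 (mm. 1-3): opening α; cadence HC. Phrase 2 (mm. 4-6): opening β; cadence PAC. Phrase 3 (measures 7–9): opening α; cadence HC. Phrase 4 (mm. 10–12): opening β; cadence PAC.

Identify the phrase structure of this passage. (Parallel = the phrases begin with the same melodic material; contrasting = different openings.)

The cadence pattern HC–PAC–HC–PAC is weak–strong twice, and phrases 3–4 restate phrases 1–2: a period heard twice, not a double period (which would end weakly at phrase 2).

repeated period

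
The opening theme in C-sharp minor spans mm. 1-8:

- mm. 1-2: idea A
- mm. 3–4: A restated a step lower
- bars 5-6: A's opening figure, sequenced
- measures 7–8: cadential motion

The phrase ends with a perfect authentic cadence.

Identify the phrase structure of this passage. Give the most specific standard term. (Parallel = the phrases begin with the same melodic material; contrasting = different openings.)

Basic idea (mm. 1–2) + its repetition (measures 3–4) form the presentation; fragmentation and cadence (bars 5–8) form the continuation — the 8-bar whole is a sentence.

sentence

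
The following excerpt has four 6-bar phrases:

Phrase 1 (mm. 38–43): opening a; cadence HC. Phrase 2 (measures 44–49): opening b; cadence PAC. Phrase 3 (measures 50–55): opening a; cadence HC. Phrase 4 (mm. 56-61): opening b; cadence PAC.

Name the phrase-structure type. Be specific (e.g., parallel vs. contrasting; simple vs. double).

repeated period

The cadence pattern HC–PAC–HC–PAC is weak–strong twice, and phrases 3–4 restate phrases 1–2: a period heard twice, not a double period (which would end weakly at phrase 2).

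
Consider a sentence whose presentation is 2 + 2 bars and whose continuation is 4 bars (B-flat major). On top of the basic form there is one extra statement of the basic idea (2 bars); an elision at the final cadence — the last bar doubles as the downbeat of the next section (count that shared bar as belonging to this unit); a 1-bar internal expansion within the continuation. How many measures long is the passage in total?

Basic sentence: 2 + 2 + 4 = 8 bars.
8 (basic form) + 2 (extra statement) + 1 (internal expansion) = 11.
The elision shares a bar with the next section but does not change this unit's count.

11 measures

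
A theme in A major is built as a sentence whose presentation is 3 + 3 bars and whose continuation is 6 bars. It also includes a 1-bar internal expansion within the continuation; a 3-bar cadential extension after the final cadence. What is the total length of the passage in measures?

Basic sentence: 3 + 3 + 6 = 12 bars.
12 (basic form) + 1 (internal expansion) + 3 (cadential extension) = 16.

16 measures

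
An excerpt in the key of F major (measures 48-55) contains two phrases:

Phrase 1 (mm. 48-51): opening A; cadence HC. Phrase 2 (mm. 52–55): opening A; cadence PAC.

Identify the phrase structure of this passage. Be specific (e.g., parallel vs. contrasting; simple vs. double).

parallel period

Phrase 1 ends with a half cadence (weaker) and phrase 2 with a perfect authentic cadence (stronger): antecedent + consequent = a period.
The two phrases open with the same material (A / A), so the period is parallel.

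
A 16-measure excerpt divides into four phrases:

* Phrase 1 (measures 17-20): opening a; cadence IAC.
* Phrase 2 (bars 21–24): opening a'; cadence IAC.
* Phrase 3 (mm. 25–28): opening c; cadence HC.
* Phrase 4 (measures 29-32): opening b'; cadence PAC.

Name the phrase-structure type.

Four phrases in two halves: the first half (measures 17–24) ends with an imperfect authentic cadence, the second (bars 25–32) with a perfect authentic cadence — a large antecedent–consequent pair, i.e. a double period.
Phrase 3 begins with different material from phrase 1, making it contrasting.

contrasting double period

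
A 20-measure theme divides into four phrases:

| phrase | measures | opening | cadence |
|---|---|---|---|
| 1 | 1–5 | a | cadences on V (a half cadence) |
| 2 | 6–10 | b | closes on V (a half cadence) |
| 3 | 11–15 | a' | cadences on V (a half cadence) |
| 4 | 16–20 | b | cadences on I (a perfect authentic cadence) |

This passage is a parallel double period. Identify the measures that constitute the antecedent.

In a double period the four phrases pair into a large antecedent (phrases 1–2, ending half cadence) and a large consequent (phrases 3–4, ending perfect authentic cadence). The antecedent spans measures 1–10.

measures 1–10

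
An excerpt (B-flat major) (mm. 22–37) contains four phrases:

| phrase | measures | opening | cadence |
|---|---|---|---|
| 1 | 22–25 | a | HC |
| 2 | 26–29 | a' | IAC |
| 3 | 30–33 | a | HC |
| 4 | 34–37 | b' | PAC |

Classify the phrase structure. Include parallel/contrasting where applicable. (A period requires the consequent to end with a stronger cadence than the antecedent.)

Four phrases in two halves: the first half (mm. 22–29) ends with an imperfect authentic cadence, the second (mm. 30–37) with a perfect authentic cadence — a large antecedent–consequent pair, i.e. a double period.
Phrase 3 begins with the same material as phrase 1, making it parallel.

parallel double period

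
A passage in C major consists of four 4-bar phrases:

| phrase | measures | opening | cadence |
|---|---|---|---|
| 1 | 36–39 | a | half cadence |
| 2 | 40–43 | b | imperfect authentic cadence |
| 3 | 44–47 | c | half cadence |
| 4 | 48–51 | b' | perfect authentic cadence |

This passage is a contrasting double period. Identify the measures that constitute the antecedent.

measures 36–43

In a double period the four phrases pair into a large antecedent (phrases 1–2, ending imperfect authentic cadence) and a large consequent (phrases 3–4, ending perfect authentic cadence). The antecedent spans measures 36–43.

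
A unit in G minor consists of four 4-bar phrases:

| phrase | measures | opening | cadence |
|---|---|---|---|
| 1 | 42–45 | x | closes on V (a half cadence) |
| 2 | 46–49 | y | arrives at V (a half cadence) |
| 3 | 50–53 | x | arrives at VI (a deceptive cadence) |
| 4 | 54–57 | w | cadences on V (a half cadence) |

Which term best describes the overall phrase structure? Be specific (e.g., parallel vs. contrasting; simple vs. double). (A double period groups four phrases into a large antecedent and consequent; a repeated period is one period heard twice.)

phrase group

Phrase 4 ends with a half cadence, no stronger than phrase 2's half cadence, so the four phrases do not form a double period; nor do phrases 3–4 duplicate 1–2, so it is not a repeated period. With no phrase reaching a conclusive cadence, the passage is a phrase group.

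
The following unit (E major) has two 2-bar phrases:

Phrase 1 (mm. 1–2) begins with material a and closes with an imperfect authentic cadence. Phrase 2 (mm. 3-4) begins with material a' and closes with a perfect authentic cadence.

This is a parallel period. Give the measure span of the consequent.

The phrase ending with the weaker cadence (imperfect authentic cadence) is the antecedent; the one ending more conclusively (perfect authentic cadence) is the consequent. The consequent is measures 3–4.

measures 3–4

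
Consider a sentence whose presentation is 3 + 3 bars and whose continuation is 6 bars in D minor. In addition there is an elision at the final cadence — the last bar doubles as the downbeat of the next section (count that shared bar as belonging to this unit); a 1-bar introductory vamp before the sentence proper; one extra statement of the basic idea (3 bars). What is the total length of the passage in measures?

Basic sentence: 3 + 3 + 6 = 12 bars.
12 (basic form) + 1 (introduction) + 3 (extra statement) = 16.
The elision shares a bar with the next section but does not change this unit's count.

16 measures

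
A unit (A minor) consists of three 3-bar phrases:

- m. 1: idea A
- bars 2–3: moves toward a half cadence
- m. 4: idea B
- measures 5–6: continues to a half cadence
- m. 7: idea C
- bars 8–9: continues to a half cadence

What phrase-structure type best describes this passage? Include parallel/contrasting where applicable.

phrase group

The final phrase closes with a half cadence, which is not stronger than the preceding half cadence; the 3 phrases lack an overall antecedent–consequent design and so form a phrase group.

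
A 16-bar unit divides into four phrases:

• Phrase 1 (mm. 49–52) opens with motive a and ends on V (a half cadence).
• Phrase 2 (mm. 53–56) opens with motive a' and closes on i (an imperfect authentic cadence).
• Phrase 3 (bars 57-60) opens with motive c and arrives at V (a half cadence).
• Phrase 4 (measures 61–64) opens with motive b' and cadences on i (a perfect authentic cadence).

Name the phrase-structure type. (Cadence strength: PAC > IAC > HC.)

contrasting double period

Four phrases in two halves: the first half (mm. 49-56) ends with an imperfect authentic cadence, the second (mm. 57–64) with a perfect authentic cadence — a large antecedent–consequent pair, i.e. a double period.
Phrase 3 begins with different material from phrase 1, making it contrasting.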